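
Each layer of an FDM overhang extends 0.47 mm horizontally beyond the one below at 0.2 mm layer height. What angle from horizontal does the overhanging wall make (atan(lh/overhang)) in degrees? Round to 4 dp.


angle = atan(0.2/0.47) = 23.0513 degrees


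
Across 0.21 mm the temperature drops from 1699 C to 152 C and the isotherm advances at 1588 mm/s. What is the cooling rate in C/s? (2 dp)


G = (1699-152)/0.21 = 7366.66666667 C/mm
CR = 7366.66666667 * 1588 = 11698266.67 C/s


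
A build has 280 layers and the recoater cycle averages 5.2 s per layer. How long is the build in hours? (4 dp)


t = 280 * 5.2 / 3600 = 0.4044 hrs


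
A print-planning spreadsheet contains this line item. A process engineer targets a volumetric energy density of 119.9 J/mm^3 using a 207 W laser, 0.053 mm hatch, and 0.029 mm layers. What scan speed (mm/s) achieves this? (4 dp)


v = 207 / (119.9*0.053*0.029) = 1123.2522 mm/s


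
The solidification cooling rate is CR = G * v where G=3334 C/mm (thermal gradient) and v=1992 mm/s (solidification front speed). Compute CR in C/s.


CR = 3334 * 1992 = 6641328 C/s


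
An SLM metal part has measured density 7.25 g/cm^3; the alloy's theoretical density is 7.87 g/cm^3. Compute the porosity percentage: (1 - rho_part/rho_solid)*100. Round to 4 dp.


Porosity = (1-7.25/7.87)*100 = 7.878 %


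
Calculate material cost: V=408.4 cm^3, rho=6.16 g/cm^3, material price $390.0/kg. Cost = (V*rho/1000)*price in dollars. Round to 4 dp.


Mass = 408.4*6.16/1000 = 2.515744 kg
Cost = 2.515744 * 390.0 = 981.1402 $


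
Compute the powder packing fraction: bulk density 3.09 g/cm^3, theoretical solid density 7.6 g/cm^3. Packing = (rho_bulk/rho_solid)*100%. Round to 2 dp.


Packing = (3.09/7.6)*100 = 40.66 %


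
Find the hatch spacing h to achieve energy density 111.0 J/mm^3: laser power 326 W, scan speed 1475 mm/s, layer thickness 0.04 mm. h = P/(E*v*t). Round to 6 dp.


h = 326 / (111.0*1475*0.04) = 0.049779 mm


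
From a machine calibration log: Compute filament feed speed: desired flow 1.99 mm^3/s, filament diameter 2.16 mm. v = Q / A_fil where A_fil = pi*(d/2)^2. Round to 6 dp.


A = pi*(2.16/2)^2 = 3.664354
v = 1.99 / 3.664354 = 0.54307 mm/s


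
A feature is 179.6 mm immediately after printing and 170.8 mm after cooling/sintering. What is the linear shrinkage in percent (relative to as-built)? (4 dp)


Shrinkage = ((179.6-170.8)/179.6)*100 = 4.8998 %


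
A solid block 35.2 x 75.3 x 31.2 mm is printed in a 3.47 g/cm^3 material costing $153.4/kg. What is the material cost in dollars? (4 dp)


V = 35.2 * 75.3 * 31.2 = 82697.472 mm^3 = 82.697472 cm^3
Mass = 82.697472 * 3.47 / 1000 = 0.28696023 kg
Cost = 0.28696023 * 153.4 = 44.0197 $


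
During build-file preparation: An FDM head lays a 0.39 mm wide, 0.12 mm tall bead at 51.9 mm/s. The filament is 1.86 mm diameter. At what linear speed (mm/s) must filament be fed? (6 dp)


Q = 0.39 * 0.12 * 51.9 = 2.42892 mm^3/s
A_fil = pi*(1.86/2)^2 = 2.71716349 mm^2
v_feed = 2.42892 / 2.71716349 = 0.893918 mm/s


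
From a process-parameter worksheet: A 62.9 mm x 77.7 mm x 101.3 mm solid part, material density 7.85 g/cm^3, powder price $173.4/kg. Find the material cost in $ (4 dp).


V = 62.9 * 77.7 * 101.3 = 495086.529 mm^3 = 495.086529 cm^3
Mass = 495.086529 * 7.85 / 1000 = 3.88642925 kg
Cost = 3.88642925 * 173.4 = 673.9068 $


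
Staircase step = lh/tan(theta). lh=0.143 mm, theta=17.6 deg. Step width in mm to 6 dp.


step = 0.143 / tan(17.6) = 0.450793 mm


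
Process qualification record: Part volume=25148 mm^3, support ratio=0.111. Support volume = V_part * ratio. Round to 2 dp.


V_support = 25148 * 0.111 = 2791.43 mm^3


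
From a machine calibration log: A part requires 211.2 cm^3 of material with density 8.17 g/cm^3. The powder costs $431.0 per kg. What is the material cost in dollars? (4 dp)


Mass = 211.2*8.17/1000 = 1.725504 kg
Cost = 1.725504 * 431.0 = 743.6922 $


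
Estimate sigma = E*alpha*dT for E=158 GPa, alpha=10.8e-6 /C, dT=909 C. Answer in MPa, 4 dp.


sigma = 158*1000 * 10.8e-6 * 909 = 1551.1176 MPa


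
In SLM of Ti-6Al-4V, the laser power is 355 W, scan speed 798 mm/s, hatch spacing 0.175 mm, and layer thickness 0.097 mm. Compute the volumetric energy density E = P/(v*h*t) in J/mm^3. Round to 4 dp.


E = 355 / (798*0.175*0.097) = 26.2069 J/mm^3


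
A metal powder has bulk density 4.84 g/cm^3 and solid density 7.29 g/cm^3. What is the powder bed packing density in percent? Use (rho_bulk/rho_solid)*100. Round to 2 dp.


Packing = (4.84/7.29)*100 = 66.39 %


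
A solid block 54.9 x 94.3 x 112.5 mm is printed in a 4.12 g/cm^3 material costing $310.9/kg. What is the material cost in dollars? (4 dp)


V = 54.9 * 94.3 * 112.5 = 582420.375 mm^3 = 582.420375 cm^3
Mass = 582.420375 * 4.12 / 1000 = 2.39957195 kg
Cost = 2.39957195 * 310.9 = 746.0269 $


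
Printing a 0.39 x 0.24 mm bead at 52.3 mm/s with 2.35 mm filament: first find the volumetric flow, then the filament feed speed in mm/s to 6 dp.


Q = 0.39 * 0.24 * 52.3 = 4.89528 mm^3/s
A_fil = pi*(2.35/2)^2 = 4.33736136 mm^2
v_feed = 4.89528 / 4.33736136 = 1.128631 mm/s


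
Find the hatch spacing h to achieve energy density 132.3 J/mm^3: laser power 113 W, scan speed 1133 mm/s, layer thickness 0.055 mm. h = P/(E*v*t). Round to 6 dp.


h = 113 / (132.3*1133*0.055) = 0.013706 mm


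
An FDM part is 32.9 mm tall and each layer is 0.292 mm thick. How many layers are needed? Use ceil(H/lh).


Layers = ceil(32.9/0.292) = 113


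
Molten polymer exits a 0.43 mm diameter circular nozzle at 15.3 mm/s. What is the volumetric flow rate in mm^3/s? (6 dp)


A = pi*(0.43/2)^2 = 0.14522012 mm^2
Q = 0.14522012 * 15.3 = 2.221868 mm^3/s


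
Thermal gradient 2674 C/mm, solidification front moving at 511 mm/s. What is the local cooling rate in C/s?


CR = 2674 * 511 = 1366414 C/s


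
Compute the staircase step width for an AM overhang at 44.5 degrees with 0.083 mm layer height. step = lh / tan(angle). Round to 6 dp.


step = 0.083 / tan(44.5) = 0.084461 mm


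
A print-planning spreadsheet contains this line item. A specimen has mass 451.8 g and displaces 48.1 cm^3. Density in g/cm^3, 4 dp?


rho = 451.8 / 48.1 = 9.3929 g/cm^3


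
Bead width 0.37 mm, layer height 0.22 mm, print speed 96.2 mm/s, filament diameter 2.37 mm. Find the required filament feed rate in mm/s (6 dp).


Q = 0.37 * 0.22 * 96.2 = 7.83068 mm^3/s
A_fil = pi*(2.37/2)^2 = 4.41150294 mm^2
v_feed = 7.83068 / 4.41150294 = 1.775059 mm/s


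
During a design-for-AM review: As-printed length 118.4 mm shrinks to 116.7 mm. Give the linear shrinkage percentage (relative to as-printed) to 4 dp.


Shrinkage = ((118.4-116.7)/118.4)*100 = 1.4358 %


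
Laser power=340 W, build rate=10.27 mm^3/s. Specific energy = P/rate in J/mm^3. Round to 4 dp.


SE = 340 / 10.27 = 33.1061 J/mm^3


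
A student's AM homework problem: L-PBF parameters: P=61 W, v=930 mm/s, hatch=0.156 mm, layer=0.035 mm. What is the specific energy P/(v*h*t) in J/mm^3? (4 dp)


Build rate = 930 * 0.156 * 0.035 = 5.0778 mm^3/s
SE = 61 / 5.0778 = 12.0131 J/mm^3


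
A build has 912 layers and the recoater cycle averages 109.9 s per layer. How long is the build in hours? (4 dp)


t = 912 * 109.9 / 3600 = 27.8413 hrs


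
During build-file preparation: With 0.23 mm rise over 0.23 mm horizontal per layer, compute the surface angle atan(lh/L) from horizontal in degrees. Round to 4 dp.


angle = atan(0.23/0.23) = 45.0 degrees


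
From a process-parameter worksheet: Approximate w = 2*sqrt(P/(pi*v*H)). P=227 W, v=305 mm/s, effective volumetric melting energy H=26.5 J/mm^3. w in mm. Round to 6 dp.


w = 2*sqrt(227/(pi*305*26.5)) = 0.189102 mm


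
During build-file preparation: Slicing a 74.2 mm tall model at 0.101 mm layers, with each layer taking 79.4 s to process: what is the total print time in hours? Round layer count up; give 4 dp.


Layers = ceil(74.2/0.101) = 735
t = 735 * 79.4 / 3600 = 16.2108 hrs


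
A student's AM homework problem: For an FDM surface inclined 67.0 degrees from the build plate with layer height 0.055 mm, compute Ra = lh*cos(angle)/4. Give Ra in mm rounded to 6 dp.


Ra = 0.055 * cos(67.0) / 4 = 0.005373 mm


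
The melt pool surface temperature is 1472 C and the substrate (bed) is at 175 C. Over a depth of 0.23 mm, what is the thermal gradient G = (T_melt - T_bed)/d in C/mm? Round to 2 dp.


G = (1472-175)/0.23 = 5639.13 C/mm


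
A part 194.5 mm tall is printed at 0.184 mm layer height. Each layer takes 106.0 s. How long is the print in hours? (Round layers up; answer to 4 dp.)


Layers = ceil(194.5/0.184) = 1058
t = 1058 * 106.0 / 3600 = 31.1522 hrs


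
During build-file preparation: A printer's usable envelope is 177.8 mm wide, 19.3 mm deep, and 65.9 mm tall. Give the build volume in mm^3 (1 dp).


V = 177.8 * 19.3 * 65.9 = 226138.5 mm^3


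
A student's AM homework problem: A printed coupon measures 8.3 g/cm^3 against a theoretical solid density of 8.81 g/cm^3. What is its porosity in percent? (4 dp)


Porosity = (1-8.3/8.81)*100 = 5.7889 %


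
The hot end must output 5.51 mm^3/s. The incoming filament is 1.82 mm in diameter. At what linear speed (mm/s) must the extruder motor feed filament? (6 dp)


A = pi*(1.82/2)^2 = 2.601553
v = 5.51 / 2.601553 = 2.117966 mm/s


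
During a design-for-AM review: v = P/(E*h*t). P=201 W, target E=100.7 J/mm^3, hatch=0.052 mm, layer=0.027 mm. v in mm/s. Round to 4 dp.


v = 201 / (100.7*0.052*0.027) = 1421.6722 mm/s


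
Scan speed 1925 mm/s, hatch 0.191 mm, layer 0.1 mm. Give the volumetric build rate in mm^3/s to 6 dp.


Rate = 1925 * 0.191 * 0.1 = 36.7675 mm^3/s


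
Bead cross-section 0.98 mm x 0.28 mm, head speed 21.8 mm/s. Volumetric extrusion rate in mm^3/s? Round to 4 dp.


Rate = 0.98 * 0.28 * 21.8 = 5.9819 mm^3/s


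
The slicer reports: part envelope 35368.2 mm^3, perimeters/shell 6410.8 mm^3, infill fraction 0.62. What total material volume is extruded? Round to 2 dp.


V_infill = (35368.2 - 6410.8) * 0.62 = 17953.59
V_total = 6410.8 + 17953.59 = 24364.39 mm^3


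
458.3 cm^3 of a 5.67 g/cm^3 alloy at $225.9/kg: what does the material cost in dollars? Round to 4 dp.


Mass = 458.3*5.67/1000 = 2.598561 kg
Cost = 2.598561 * 225.9 = 587.0149 $


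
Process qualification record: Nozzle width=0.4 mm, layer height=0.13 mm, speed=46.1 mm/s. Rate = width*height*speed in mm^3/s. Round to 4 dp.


Rate = 0.4 * 0.13 * 46.1 = 2.3972 mm^3/s


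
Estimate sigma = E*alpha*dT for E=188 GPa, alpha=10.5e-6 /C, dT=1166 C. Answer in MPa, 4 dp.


sigma = 188*1000 * 10.5e-6 * 1166 = 2301.684 MPa


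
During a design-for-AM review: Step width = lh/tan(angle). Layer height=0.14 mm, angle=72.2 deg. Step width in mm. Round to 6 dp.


step = 0.14 / tan(72.2) = 0.044949 mm


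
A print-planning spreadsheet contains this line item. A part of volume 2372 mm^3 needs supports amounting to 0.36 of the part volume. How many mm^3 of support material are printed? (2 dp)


V_support = 2372 * 0.36 = 853.92 mm^3


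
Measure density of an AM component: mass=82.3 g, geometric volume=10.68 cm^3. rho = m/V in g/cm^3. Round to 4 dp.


rho = 82.3 / 10.68 = 7.706 g/cm^3


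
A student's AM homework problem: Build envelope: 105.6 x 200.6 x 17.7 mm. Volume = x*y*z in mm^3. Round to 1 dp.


V = 105.6 * 200.6 * 17.7 = 374945.5 mm^3


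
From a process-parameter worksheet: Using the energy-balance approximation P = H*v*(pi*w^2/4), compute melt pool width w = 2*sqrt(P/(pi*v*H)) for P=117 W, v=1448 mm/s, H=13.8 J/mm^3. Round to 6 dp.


w = 2*sqrt(117/(pi*1448*13.8)) = 0.086342 mm


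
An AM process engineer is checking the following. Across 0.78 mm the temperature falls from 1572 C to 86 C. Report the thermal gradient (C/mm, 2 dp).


G = (1572-86)/0.78 = 1905.13 C/mm


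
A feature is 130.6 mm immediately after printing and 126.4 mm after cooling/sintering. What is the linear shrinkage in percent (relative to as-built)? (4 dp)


Shrinkage = ((130.6-126.4)/130.6)*100 = 3.2159 %


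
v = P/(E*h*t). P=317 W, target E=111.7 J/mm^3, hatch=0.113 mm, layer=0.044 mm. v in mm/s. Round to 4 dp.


v = 317 / (111.7*0.113*0.044) = 570.7882 mm/s


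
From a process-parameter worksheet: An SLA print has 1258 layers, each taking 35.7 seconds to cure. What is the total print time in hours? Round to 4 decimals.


t = 1258 * 35.7 / 3600 = 12.4752 hrs


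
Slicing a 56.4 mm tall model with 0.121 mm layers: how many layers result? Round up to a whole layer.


Layers = ceil(56.4/0.121) = 467


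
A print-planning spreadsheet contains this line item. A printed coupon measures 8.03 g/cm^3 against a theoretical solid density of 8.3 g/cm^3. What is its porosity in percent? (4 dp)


Porosity = (1-8.03/8.3)*100 = 3.253 %


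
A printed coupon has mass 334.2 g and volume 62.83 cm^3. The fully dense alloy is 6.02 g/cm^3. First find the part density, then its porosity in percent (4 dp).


rho_part = 334.2 / 62.83 = 5.31911507 g/cm^3
Porosity = (1 - 5.31911507/6.02)*100 = 11.6426 %


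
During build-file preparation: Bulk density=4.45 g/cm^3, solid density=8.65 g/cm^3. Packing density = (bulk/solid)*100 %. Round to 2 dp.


Packing = (4.45/8.65)*100 = 51.45 %


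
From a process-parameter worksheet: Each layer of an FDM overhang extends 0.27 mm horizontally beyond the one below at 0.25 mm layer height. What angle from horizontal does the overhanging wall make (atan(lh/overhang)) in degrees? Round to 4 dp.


angle = atan(0.25/0.27) = 42.7974 degrees


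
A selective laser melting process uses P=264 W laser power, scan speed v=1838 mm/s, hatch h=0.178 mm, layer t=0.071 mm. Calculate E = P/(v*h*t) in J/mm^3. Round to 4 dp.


E = 264 / (1838*0.178*0.071) = 11.3653 J/mm^3


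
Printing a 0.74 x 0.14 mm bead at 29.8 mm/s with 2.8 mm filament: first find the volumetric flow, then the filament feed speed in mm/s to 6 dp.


Q = 0.74 * 0.14 * 29.8 = 3.08728 mm^3/s
A_fil = pi*(2.8/2)^2 = 6.1575216 mm^2
v_feed = 3.08728 / 6.1575216 = 0.501384 mm/s


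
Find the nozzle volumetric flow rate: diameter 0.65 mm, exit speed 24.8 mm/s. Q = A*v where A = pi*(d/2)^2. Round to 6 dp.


A = pi*(0.65/2)^2 = 0.33183072 mm^2
Q = 0.33183072 * 24.8 = 8.229402 mm^3/s


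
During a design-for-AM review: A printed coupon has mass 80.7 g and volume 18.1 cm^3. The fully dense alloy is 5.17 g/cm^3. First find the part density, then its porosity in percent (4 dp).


rho_part = 80.7 / 18.1 = 4.45856354 g/cm^3
Porosity = (1 - 4.45856354/5.17)*100 = 13.7609 %


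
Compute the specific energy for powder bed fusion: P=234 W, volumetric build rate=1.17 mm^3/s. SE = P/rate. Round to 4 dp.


SE = 234 / 1.17 = 200.0 J/mm^3


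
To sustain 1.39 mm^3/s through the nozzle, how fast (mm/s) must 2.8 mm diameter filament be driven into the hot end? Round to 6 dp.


A = pi*(2.8/2)^2 = 6.157522
v = 1.39 / 6.157522 = 0.22574 mm/s


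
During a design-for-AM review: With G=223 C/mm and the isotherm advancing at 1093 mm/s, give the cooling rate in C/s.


CR = 223 * 1093 = 243739 C/s


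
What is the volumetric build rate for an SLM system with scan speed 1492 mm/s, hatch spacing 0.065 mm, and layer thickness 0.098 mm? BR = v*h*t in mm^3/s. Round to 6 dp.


Rate = 1492 * 0.065 * 0.098 = 9.50404 mm^3/s


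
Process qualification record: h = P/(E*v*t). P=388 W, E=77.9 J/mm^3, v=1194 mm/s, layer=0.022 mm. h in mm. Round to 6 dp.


h = 388 / (77.9*1194*0.022) = 0.189613 mm


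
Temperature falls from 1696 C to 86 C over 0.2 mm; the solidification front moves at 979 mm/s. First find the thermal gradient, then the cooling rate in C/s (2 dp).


G = (1696-86)/0.2 = 8050.0 C/mm
CR = 8050.0 * 979 = 7880950.0 C/s


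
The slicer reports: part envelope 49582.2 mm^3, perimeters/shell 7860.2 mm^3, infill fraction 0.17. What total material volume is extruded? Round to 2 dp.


V_infill = (49582.2 - 7860.2) * 0.17 = 7092.74
V_total = 7860.2 + 7092.74 = 14952.94 mm^3


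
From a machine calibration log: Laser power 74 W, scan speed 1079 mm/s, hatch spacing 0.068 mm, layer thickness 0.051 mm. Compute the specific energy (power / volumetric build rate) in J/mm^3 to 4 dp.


Build rate = 1079 * 0.068 * 0.051 = 3.741972 mm^3/s
SE = 74 / 3.741972 = 19.7757 J/mm^3


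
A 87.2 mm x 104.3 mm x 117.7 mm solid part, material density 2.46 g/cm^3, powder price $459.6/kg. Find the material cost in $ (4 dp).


V = 87.2 * 104.3 * 117.7 = 1070476.792 mm^3 = 1070.476792 cm^3
Mass = 1070.476792 * 2.46 / 1000 = 2.63337291 kg
Cost = 2.63337291 * 459.6 = 1210.2982 $


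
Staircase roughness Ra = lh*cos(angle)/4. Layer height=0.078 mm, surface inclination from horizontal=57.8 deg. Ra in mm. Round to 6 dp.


Ra = 0.078 * cos(57.8) / 4 = 0.010391 mm


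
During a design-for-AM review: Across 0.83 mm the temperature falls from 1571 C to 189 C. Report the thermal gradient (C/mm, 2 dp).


G = (1571-189)/0.83 = 1665.06 C/mm


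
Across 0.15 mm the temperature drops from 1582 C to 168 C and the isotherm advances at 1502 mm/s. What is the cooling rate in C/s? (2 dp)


G = (1582-168)/0.15 = 9426.66666667 C/mm
CR = 9426.66666667 * 1502 = 14158853.33 C/s


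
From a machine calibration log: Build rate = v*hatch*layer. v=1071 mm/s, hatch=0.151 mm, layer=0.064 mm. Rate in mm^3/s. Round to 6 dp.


Rate = 1071 * 0.151 * 0.064 = 10.350144 mm^3/s


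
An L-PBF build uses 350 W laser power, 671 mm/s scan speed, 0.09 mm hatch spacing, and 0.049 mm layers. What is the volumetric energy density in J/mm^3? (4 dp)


E = 350 / (671*0.09*0.049) = 118.2788 J/mm^3


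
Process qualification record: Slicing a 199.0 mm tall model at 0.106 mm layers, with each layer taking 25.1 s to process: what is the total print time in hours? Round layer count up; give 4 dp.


Layers = ceil(199.0/0.106) = 1878
t = 1878 * 25.1 / 3600 = 13.0938 hrs


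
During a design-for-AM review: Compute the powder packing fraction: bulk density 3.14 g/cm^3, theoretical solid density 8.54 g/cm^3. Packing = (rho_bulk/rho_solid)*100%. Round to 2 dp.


Packing = (3.14/8.54)*100 = 36.77 %


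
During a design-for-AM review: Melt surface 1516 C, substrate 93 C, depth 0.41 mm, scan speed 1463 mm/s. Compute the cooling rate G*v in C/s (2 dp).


G = (1516-93)/0.41 = 3470.73170732 C/mm
CR = 3470.73170732 * 1463 = 5077680.49 C/s


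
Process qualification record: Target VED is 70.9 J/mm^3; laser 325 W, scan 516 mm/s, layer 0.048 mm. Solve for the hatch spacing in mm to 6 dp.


h = 325 / (70.9*516*0.048) = 0.185074 mm


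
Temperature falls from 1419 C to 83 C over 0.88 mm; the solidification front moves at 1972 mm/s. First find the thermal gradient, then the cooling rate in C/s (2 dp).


G = (1419-83)/0.88 = 1518.18181818 C/mm
CR = 1518.18181818 * 1972 = 2993854.55 C/s


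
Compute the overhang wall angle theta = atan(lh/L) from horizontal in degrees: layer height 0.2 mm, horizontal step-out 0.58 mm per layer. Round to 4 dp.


angle = atan(0.2/0.58) = 19.0256 degrees


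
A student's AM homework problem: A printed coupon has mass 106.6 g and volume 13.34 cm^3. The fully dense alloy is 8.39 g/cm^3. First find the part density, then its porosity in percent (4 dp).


rho_part = 106.6 / 13.34 = 7.9910045 g/cm^3
Porosity = (1 - 7.9910045/8.39)*100 = 4.7556 %


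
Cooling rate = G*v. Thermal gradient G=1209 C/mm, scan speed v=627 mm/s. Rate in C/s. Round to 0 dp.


CR = 1209 * 627 = 758043 C/s


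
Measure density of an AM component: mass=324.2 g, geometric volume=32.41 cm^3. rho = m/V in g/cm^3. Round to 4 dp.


rho = 324.2 / 32.41 = 10.0031 g/cm^3


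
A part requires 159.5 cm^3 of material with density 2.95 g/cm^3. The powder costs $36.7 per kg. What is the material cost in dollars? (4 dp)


Mass = 159.5*2.95/1000 = 0.470525 kg
Cost = 0.470525 * 36.7 = 17.2683 $


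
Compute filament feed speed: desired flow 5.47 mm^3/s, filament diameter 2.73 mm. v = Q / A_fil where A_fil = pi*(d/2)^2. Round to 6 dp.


A = pi*(2.73/2)^2 = 5.853494
v = 5.47 / 5.853494 = 0.934485 mm/s


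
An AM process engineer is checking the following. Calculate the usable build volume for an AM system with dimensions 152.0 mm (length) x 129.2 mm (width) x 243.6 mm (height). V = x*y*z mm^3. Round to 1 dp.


V = 152.0 * 129.2 * 243.6 = 4783914.2 mm^3


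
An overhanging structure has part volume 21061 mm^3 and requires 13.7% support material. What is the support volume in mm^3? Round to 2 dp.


V_support = 21061 * 0.137 = 2885.36 mm^3


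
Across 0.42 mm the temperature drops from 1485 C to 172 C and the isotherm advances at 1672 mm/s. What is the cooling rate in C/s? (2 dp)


G = (1485-172)/0.42 = 3126.19047619 C/mm
CR = 3126.19047619 * 1672 = 5226990.48 C/s


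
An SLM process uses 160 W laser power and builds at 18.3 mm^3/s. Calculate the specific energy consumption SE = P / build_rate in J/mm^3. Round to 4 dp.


SE = 160 / 18.3 = 8.7432 J/mm^3


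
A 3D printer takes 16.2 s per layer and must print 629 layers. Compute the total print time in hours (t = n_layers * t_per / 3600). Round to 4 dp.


t = 629 * 16.2 / 3600 = 2.8305 hrs


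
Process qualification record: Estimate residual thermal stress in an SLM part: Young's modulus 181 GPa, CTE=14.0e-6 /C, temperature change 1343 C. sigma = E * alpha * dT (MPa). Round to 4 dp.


sigma = 181*1000 * 14.0e-6 * 1343 = 3403.162 MPa


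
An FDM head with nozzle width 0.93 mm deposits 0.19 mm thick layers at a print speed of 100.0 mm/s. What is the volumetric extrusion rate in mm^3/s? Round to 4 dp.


Rate = 0.93 * 0.19 * 100.0 = 17.67 mm^3/s


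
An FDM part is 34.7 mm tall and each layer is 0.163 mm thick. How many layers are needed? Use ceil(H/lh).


Layers = ceil(34.7/0.163) = 213


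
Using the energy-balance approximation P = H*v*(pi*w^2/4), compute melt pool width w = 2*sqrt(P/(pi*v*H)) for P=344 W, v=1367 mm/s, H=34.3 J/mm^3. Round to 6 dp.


w = 2*sqrt(344/(pi*1367*34.3)) = 0.09665 mm


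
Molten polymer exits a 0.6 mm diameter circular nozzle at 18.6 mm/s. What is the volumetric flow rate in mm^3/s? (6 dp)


A = pi*(0.6/2)^2 = 0.28274334 mm^2
Q = 0.28274334 * 18.6 = 5.259026 mm^3/s


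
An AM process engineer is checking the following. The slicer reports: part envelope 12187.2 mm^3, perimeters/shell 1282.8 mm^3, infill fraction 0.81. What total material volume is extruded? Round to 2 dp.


V_infill = (12187.2 - 1282.8) * 0.81 = 8832.56
V_total = 1282.8 + 8832.56 = 10115.36 mm^3


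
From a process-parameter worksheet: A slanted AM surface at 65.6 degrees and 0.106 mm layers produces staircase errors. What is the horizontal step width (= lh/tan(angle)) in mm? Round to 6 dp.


step = 0.106 / tan(65.6) = 0.048084 mm


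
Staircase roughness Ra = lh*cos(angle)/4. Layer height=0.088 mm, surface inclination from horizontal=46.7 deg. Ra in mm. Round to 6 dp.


Ra = 0.088 * cos(46.7) / 4 = 0.015088 mm


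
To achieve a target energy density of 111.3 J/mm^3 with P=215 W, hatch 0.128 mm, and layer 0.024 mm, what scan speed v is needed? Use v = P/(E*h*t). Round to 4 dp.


v = 215 / (111.3*0.128*0.024) = 628.8138 mm/s


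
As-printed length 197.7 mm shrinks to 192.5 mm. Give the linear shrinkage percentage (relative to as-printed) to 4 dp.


Shrinkage = ((197.7-192.5)/197.7)*100 = 2.6302 %


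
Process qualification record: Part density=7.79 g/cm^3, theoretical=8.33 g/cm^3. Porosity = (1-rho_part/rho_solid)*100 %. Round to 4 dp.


Porosity = (1-7.79/8.33)*100 = 6.4826 %


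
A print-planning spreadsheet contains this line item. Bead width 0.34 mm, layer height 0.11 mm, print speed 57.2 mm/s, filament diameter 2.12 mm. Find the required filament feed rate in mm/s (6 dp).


Q = 0.34 * 0.11 * 57.2 = 2.13928 mm^3/s
A_fil = pi*(2.12/2)^2 = 3.52989351 mm^2
v_feed = 2.13928 / 3.52989351 = 0.606047 mm/s


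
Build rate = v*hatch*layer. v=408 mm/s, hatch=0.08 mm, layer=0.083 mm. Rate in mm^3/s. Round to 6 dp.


Rate = 408 * 0.08 * 0.083 = 2.70912 mm^3/s


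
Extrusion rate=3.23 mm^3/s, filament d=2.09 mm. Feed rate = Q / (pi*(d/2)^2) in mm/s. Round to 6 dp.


A = pi*(2.09/2)^2 = 3.430698
v = 3.23 / 3.430698 = 0.941499 mm/s


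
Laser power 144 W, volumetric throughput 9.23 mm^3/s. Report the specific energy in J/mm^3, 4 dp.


SE = 144 / 9.23 = 15.6013 J/mm^3


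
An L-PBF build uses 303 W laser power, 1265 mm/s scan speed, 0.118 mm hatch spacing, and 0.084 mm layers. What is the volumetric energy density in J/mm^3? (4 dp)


E = 303 / (1265*0.118*0.084) = 24.1652 J/mm^3


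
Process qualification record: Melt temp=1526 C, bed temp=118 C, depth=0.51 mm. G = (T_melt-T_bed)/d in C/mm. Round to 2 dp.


G = (1526-118)/0.51 = 2760.78 C/mm


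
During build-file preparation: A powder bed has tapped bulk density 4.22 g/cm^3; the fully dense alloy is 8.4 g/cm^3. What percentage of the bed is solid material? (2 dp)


Packing = (4.22/8.4)*100 = 50.24 %


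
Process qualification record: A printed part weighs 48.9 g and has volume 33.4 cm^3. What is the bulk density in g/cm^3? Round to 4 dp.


rho = 48.9 / 33.4 = 1.4641 g/cm^3


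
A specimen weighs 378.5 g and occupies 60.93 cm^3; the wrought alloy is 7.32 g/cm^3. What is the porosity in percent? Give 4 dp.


rho_part = 378.5 / 60.93 = 6.21204661 g/cm^3
Porosity = (1 - 6.21204661/7.32)*100 = 15.136 %


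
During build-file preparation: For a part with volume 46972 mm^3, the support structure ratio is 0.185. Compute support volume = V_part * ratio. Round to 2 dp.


V_support = 46972 * 0.185 = 8689.82 mm^3


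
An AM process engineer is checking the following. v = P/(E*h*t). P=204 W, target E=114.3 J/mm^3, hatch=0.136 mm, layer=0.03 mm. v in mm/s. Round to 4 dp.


v = 204 / (114.3*0.136*0.03) = 437.4453 mm/s


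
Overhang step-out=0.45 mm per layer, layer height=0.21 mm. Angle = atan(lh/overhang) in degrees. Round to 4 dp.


angle = atan(0.21/0.45) = 25.0169 degrees


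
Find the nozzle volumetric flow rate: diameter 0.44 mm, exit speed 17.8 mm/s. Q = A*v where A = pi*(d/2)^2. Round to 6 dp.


A = pi*(0.44/2)^2 = 0.15205308 mm^2
Q = 0.15205308 * 17.8 = 2.706545 mm^3/s


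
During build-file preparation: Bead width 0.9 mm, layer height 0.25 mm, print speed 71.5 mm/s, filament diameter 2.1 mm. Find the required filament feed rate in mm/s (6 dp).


Q = 0.9 * 0.25 * 71.5 = 16.0875 mm^3/s
A_fil = pi*(2.1/2)^2 = 3.4636059 mm^2
v_feed = 16.0875 / 3.4636059 = 4.644726 mm/s


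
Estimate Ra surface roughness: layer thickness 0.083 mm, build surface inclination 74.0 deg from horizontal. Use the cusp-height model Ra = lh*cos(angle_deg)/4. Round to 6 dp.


Ra = 0.083 * cos(74.0) / 4 = 0.005719 mm


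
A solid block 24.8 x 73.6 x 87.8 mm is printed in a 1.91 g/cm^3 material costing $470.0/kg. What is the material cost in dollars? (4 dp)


V = 24.8 * 73.6 * 87.8 = 160259.584 mm^3 = 160.259584 cm^3
Mass = 160.259584 * 1.91 / 1000 = 0.30609581 kg
Cost = 0.30609581 * 470.0 = 143.865 $


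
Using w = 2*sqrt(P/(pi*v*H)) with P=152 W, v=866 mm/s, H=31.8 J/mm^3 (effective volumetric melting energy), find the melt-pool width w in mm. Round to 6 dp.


w = 2*sqrt(152/(pi*866*31.8)) = 0.083831 mm


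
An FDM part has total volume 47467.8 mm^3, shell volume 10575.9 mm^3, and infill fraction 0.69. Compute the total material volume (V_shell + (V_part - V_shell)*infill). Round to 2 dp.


V_infill = (47467.8 - 10575.9) * 0.69 = 25455.41
V_total = 10575.9 + 25455.41 = 36031.31 mm^3


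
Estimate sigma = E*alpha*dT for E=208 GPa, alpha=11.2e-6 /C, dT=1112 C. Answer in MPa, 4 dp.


sigma = 208*1000 * 11.2e-6 * 1112 = 2590.5152 MPa


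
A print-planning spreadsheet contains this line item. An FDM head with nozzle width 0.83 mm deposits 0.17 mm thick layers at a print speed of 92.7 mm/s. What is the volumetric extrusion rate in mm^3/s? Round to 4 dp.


Rate = 0.83 * 0.17 * 92.7 = 13.08 mm^3/s


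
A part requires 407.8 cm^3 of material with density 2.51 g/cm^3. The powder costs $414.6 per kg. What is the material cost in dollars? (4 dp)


Mass = 407.8*2.51/1000 = 1.023578 kg
Cost = 1.023578 * 414.6 = 424.3754 $


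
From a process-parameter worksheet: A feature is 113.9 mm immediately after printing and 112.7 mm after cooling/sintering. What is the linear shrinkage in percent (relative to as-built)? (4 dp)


Shrinkage = ((113.9-112.7)/113.9)*100 = 1.0536 %


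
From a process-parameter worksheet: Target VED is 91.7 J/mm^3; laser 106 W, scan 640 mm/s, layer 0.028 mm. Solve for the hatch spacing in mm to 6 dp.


h = 106 / (91.7*640*0.028) = 0.064506 mm


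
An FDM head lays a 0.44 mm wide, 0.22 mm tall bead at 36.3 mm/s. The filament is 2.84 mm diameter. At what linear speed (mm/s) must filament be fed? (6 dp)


Q = 0.44 * 0.22 * 36.3 = 3.51384 mm^3/s
A_fil = pi*(2.84/2)^2 = 6.33470743 mm^2
v_feed = 3.51384 / 6.33470743 = 0.554696 mm/s


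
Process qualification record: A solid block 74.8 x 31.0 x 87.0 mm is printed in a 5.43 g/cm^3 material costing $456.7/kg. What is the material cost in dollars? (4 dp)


V = 74.8 * 31.0 * 87.0 = 201735.6 mm^3 = 201.7356 cm^3
Mass = 201.7356 * 5.43 / 1000 = 1.09542431 kg
Cost = 1.09542431 * 456.7 = 500.2803 $


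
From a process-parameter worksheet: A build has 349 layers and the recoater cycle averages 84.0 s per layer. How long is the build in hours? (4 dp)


t = 349 * 84.0 / 3600 = 8.1433 hrs


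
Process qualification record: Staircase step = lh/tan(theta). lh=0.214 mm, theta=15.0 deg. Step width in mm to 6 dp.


step = 0.214 / tan(15.0) = 0.798659 mm


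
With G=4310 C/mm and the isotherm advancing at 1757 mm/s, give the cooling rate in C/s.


CR = 4310 * 1757 = 7572670 C/s


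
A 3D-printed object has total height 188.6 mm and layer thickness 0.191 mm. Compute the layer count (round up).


Layers = ceil(188.6/0.191) = 988


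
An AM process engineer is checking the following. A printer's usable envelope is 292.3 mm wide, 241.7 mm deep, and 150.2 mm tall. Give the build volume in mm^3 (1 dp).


V = 292.3 * 241.7 * 150.2 = 10611466.3 mm^3


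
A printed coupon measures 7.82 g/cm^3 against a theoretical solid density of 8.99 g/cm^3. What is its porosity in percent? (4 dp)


Porosity = (1-7.82/8.99)*100 = 13.0145 %


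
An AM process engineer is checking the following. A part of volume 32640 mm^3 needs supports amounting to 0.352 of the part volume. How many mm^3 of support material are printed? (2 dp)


V_support = 32640 * 0.352 = 11489.28 mm^3


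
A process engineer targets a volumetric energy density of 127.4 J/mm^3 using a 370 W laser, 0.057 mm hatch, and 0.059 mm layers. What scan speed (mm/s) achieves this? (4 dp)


v = 370 / (127.4*0.057*0.059) = 863.5857 mm/s


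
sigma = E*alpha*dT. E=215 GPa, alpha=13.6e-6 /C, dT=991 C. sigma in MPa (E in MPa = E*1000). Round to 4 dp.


sigma = 215*1000 * 13.6e-6 * 991 = 2897.684 MPa


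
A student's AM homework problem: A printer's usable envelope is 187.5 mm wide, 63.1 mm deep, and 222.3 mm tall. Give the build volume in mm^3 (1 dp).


V = 187.5 * 63.1 * 222.3 = 2630086.9 mm^3


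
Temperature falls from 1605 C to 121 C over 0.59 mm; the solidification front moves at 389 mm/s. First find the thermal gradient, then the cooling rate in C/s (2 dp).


G = (1605-121)/0.59 = 2515.25423729 C/mm
CR = 2515.25423729 * 389 = 978433.9 C/s


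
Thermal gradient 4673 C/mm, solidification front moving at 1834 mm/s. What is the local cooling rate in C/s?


CR = 4673 * 1834 = 8570282 C/s


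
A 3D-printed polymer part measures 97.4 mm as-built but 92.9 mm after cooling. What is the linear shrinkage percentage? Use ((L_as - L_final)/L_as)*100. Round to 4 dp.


Shrinkage = ((97.4-92.9)/97.4)*100 = 4.6201 %


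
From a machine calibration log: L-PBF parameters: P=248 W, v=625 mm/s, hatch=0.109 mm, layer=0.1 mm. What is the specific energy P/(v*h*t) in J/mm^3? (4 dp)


Build rate = 625 * 0.109 * 0.1 = 6.8125 mm^3/s
SE = 248 / 6.8125 = 36.4037 J/mm^3


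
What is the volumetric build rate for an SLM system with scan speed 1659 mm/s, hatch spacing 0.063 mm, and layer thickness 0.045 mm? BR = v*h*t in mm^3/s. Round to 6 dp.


Rate = 1659 * 0.063 * 0.045 = 4.703265 mm^3/s


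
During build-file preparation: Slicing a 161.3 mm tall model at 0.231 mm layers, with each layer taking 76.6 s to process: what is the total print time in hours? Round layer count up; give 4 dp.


Layers = ceil(161.3/0.231) = 699
t = 699 * 76.6 / 3600 = 14.8732 hrs


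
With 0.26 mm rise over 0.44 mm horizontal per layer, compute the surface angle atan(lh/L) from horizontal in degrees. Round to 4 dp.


angle = atan(0.26/0.44) = 30.5792 degrees


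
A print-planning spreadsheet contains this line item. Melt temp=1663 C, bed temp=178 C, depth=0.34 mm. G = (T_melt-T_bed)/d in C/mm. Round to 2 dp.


G = (1663-178)/0.34 = 4367.65 C/mm


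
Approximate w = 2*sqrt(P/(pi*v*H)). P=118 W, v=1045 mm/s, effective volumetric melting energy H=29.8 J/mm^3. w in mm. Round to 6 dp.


w = 2*sqrt(118/(pi*1045*29.8)) = 0.069459 mm


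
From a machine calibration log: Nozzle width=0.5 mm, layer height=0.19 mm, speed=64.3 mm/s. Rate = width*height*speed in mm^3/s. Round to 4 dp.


Rate = 0.5 * 0.19 * 64.3 = 6.1085 mm^3/s


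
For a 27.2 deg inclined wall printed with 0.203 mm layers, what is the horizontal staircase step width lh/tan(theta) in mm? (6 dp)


step = 0.203 / tan(27.2) = 0.394995 mm


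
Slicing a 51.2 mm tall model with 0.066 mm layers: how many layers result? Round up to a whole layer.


Layers = ceil(51.2/0.066) = 776


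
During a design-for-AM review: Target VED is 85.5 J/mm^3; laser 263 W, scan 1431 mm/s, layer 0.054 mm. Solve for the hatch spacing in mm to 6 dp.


h = 263 / (85.5*1431*0.054) = 0.039807 mm


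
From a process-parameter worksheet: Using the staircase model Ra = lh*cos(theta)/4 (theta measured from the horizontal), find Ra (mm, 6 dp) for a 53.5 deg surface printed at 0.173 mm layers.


Ra = 0.173 * cos(53.5) / 4 = 0.025726 mm


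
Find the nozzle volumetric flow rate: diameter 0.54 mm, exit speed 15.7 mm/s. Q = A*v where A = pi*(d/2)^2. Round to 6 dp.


A = pi*(0.54/2)^2 = 0.2290221 mm^2
Q = 0.2290221 * 15.7 = 3.595647 mm^3/s


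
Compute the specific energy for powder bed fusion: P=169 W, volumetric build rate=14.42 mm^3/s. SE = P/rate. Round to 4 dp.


SE = 169 / 14.42 = 11.7198 J/mm^3


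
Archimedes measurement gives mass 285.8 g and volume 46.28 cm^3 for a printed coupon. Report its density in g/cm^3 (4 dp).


rho = 285.8 / 46.28 = 6.1755 g/cm^3


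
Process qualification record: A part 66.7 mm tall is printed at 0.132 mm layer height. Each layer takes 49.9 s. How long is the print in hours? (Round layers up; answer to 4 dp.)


Layers = ceil(66.7/0.132) = 506
t = 506 * 49.9 / 3600 = 7.0137 hrs


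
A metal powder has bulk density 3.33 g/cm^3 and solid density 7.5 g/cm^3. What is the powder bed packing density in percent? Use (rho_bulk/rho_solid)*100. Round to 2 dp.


Packing = (3.33/7.5)*100 = 44.4 %


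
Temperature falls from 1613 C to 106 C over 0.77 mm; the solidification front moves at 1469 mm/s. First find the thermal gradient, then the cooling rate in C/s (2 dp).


G = (1613-106)/0.77 = 1957.14285714 C/mm
CR = 1957.14285714 * 1469 = 2875042.86 C/s


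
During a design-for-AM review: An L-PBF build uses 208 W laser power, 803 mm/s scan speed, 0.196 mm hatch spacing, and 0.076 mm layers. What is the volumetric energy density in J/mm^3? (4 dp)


E = 208 / (803*0.196*0.076) = 17.3891 J/mm^3


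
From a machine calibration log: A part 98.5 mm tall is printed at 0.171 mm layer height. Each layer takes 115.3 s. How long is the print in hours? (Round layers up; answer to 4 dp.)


Layers = ceil(98.5/0.171) = 577
t = 577 * 115.3 / 3600 = 18.48 hrs


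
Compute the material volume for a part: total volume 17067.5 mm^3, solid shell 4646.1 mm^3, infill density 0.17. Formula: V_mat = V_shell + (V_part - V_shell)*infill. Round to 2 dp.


V_infill = (17067.5 - 4646.1) * 0.17 = 2111.64
V_total = 4646.1 + 2111.64 = 6757.74 mm^3


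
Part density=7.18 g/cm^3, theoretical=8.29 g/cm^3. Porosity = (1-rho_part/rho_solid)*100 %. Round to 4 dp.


Porosity = (1-7.18/8.29)*100 = 13.3896 %


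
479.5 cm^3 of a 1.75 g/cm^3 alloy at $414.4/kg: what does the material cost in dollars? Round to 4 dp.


Mass = 479.5*1.75/1000 = 0.839125 kg
Cost = 0.839125 * 414.4 = 347.7334 $


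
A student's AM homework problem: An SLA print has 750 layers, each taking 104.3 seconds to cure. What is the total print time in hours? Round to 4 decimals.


t = 750 * 104.3 / 3600 = 21.7292 hrs


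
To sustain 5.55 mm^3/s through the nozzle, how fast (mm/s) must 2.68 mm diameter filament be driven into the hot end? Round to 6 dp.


A = pi*(2.68/2)^2 = 5.641044
v = 5.55 / 5.641044 = 0.98386 mm/s


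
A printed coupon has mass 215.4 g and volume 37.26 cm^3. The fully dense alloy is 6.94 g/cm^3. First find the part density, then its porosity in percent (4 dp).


rho_part = 215.4 / 37.26 = 5.78099839 g/cm^3
Porosity = (1 - 5.78099839/6.94)*100 = 16.7003 %


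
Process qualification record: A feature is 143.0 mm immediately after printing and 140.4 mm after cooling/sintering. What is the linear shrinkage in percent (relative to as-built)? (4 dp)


Shrinkage = ((143.0-140.4)/143.0)*100 = 1.8182 %


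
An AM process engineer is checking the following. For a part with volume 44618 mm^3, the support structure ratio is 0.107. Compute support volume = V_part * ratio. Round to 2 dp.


V_support = 44618 * 0.107 = 4774.13 mm^3


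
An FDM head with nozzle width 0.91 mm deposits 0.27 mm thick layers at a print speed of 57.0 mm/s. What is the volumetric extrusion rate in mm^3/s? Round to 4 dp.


Rate = 0.91 * 0.27 * 57.0 = 14.0049 mm^3/s


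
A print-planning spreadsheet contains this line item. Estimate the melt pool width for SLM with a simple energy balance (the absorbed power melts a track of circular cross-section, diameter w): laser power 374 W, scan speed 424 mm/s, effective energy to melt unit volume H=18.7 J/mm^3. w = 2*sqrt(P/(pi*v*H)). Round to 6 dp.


w = 2*sqrt(374/(pi*424*18.7)) = 0.245068 mm


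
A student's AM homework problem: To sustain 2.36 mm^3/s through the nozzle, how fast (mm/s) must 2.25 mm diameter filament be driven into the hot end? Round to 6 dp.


A = pi*(2.25/2)^2 = 3.976078
v = 2.36 / 3.976078 = 0.59355 mm/s


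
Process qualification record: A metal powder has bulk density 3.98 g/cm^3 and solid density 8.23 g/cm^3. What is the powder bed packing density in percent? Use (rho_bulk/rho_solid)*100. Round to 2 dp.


Packing = (3.98/8.23)*100 = 48.36 %


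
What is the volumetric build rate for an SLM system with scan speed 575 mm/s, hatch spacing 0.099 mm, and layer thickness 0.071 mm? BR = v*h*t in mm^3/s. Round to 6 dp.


Rate = 575 * 0.099 * 0.071 = 4.041675 mm^3/s


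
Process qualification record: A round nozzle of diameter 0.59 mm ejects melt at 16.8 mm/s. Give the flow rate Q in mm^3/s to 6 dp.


A = pi*(0.59/2)^2 = 0.2733971 mm^2
Q = 0.2733971 * 16.8 = 4.593071 mm^3/s


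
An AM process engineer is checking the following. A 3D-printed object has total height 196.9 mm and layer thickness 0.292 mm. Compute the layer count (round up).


Layers = ceil(196.9/0.292) = 675


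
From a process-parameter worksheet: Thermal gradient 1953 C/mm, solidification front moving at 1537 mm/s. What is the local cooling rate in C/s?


CR = 1953 * 1537 = 3001761 C/s
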